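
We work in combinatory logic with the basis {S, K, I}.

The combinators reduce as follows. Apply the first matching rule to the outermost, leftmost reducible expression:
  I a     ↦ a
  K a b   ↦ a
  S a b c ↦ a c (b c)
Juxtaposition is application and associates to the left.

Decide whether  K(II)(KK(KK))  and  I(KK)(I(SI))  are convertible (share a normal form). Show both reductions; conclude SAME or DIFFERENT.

Answer: DIFFERENT — A ⇓ I, B ⇓ K

Working:
Term A:
  start: K(II)(KK(KK))
  →1  II
  →2  I

Term B:
  start: I(KK)(I(SI))
  →1  KK(I(SI))
  →2  K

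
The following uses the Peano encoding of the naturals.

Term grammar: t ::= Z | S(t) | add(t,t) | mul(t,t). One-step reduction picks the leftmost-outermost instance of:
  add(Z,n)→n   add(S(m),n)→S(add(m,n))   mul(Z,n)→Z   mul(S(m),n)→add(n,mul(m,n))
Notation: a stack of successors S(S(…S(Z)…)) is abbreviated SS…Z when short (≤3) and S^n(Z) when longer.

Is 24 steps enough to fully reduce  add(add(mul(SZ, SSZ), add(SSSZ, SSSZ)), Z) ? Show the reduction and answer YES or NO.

  start: add(add(mul(SZ, SSZ), add(SSSZ, SSSZ)), Z)
  [1] add(add(add(SSZ, mul(Z, SSZ)), add(SSSZ, SSSZ)), Z)
  [2] add(add(S(add(SZ, mul(Z, SSZ))), add(SSSZ, SSSZ)), Z)
  [3] add(S(add(add(SZ, mul(Z, SSZ)), add(SSSZ, SSSZ))), Z)
  [4] S(add(add(add(SZ, mul(Z, SSZ)), add(SSSZ, SSSZ)), Z))
  [5] S(add(add(S(add(Z, mul(Z, SSZ))), add(SSSZ, SSSZ)), Z))
  [6] S(add(S(add(add(Z, mul(Z, SSZ)), add(SSSZ, SSSZ))), Z))
  [7] S(S(add(add(add(Z, mul(Z, SSZ)), add(SSSZ, SSSZ)), Z)))
  [8] S(S(add(add(mul(Z, SSZ), add(SSSZ, SSSZ)), Z)))
  [9] S(S(add(add(Z, add(SSSZ, SSSZ)), Z)))
  [10] S(S(add(add(SSSZ, SSSZ), Z)))
  [11] S(S(add(S(add(SSZ, SSSZ)), Z)))
  [12] S(S(S(add(add(SSZ, SSSZ), Z))))
  [13] S(S(S(add(S(add(SZ, SSSZ)), Z))))
  [14] S(S(S(S(add(add(SZ, SSSZ), Z)))))
  [15] S(S(S(S(add(S(add(Z, SSSZ)), Z)))))
  [16] S(S(S(S(S(add(add(Z, SSSZ), Z))))))
  [17] S(S(S(S(S(add(SSSZ, Z))))))
  [18] S(S(S(S(S(S(add(SSZ, Z)))))))
  [19] S(S(S(S(S(S(S(add(SZ, Z))))))))
  [20] S(S(S(S(S(S(S(S(add(Z, Z)))))))))
  [21] S^8(Z)

Answer: YES — reaches normal form S^8(Z) in 21 ≤ 24 steps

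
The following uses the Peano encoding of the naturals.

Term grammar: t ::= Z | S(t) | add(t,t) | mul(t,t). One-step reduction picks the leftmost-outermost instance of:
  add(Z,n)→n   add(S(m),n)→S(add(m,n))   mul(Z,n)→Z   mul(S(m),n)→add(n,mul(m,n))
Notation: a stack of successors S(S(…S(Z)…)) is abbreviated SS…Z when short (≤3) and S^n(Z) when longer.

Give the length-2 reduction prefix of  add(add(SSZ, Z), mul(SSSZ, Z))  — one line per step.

Answer: after 2 steps: S(add(add(SZ, Z), mul(SSSZ, Z)))

Reduction:
  start: add(add(SSZ, Z), mul(SSSZ, Z))
  step 1: add(S(add(SZ, Z)), mul(SSSZ, Z))
  step 2: S(add(add(SZ, Z), mul(SSSZ, Z)))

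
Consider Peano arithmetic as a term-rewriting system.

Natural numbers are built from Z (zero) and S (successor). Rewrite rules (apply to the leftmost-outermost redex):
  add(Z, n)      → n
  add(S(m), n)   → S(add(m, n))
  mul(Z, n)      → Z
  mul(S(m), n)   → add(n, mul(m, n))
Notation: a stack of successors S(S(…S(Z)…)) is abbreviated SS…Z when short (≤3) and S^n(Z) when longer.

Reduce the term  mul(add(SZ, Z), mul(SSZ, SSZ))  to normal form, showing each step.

Answer: normal form = S^4(Z)  (in 18 steps)

Working:
  start: mul(add(SZ, Z), mul(SSZ, SSZ))
  →1  mul(S(add(Z, Z)), mul(SSZ, SSZ))
  →2  add(mul(SSZ, SSZ), mul(add(Z, Z), mul(SSZ, SSZ)))
  →3  add(add(SSZ, mul(SZ, SSZ)), mul(add(Z, Z), mul(SSZ, SSZ)))
  →4  add(S(add(SZ, mul(SZ, SSZ))), mul(add(Z, Z), mul(SSZ, SSZ)))
  →5  S(add(add(SZ, mul(SZ, SSZ)), mul(add(Z, Z), mul(SSZ, SSZ))))
  →6  S(add(S(add(Z, mul(SZ, SSZ))), mul(add(Z, Z), mul(SSZ, SSZ))))
  →7  S(S(add(add(Z, mul(SZ, SSZ)), mul(add(Z, Z), mul(SSZ, SSZ)))))
  →8  S(S(add(mul(SZ, SSZ), mul(add(Z, Z), mul(SSZ, SSZ)))))
  →9  S(S(add(add(SSZ, mul(Z, SSZ)), mul(add(Z, Z), mul(SSZ, SSZ)))))
  →10  S(S(add(S(add(SZ, mul(Z, SSZ))), mul(add(Z, Z), mul(SSZ, SSZ)))))
  →11  S(S(S(add(add(SZ, mul(Z, SSZ)), mul(add(Z, Z), mul(SSZ, SSZ))))))
  →12  S(S(S(add(S(add(Z, mul(Z, SSZ))), mul(add(Z, Z), mul(SSZ, SSZ))))))
  →13  S(S(S(S(add(add(Z, mul(Z, SSZ)), mul(add(Z, Z), mul(SSZ, SSZ)))))))
  →14  S(S(S(S(add(mul(Z, SSZ), mul(add(Z, Z), mul(SSZ, SSZ)))))))
  →15  S(S(S(S(add(Z, mul(add(Z, Z), mul(SSZ, SSZ)))))))
  →16  S(S(S(S(mul(add(Z, Z), mul(SSZ, SSZ))))))
  →17  S(S(S(S(mul(Z, mul(SSZ, SSZ))))))
  →18  S^4(Z)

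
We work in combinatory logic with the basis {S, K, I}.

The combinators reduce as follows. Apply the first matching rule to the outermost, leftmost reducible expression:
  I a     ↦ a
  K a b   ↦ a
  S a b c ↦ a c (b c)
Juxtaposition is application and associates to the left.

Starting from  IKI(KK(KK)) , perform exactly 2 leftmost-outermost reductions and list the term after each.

Answer: after 2 steps: I

Derivation:
  start: IKI(KK(KK))
  step 1: KI(KK(KK))
  step 2: I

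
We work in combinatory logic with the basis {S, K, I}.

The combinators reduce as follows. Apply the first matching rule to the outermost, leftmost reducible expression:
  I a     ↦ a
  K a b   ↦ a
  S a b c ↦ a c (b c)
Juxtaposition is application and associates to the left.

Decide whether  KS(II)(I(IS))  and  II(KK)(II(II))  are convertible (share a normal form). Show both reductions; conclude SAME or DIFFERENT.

Answer: DIFFERENT — A ⇓ SS, B ⇓ K

Derivation:
Term A:
  start: KS(II)(I(IS))
  [1] S(I(IS))
  [2] S(IS)
  [3] SS

Term B:
  start: II(KK)(II(II))
  [1] I(KK)(II(II))
  [2] KK(II(II))
  [3] K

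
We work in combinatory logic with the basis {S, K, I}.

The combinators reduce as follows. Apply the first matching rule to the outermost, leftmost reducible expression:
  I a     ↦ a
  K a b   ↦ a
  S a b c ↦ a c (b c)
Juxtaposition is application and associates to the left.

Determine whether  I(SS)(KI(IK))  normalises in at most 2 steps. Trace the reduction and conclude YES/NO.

  start: I(SS)(KI(IK))
  →1  SS(KI(IK))
  →2  SSI

Answer: YES — reaches normal form SSI in 2 ≤ 2 steps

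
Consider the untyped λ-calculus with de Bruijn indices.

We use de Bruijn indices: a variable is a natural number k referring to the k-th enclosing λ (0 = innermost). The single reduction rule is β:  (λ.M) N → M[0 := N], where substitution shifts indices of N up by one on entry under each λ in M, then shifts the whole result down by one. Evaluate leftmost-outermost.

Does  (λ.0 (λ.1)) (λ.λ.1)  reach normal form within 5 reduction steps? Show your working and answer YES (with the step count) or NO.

  start: (λ.0 (λ.1)) (λ.λ.1)
  [1] (λ.λ.1) (λ.λ.λ.1)
  [2] λ.λ.λ.λ.1

Answer: YES — reaches normal form λ.λ.λ.λ.1 in 2 ≤ 5 steps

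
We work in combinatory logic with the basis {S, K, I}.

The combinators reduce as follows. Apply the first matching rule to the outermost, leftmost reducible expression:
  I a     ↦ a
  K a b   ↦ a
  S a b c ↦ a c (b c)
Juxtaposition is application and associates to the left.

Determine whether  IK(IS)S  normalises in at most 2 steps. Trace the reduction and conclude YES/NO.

Answer: NO — after 2 steps the term is IS, not yet normal

Reduction:
  start: IK(IS)S
  →1  K(IS)S
  →2  IS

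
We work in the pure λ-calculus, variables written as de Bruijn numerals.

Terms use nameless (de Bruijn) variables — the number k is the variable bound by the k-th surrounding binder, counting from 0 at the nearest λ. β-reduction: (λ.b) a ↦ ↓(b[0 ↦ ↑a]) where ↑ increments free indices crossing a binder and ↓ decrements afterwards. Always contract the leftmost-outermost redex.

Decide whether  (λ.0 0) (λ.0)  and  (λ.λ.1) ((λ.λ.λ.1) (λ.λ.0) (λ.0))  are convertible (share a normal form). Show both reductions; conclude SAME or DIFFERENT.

Answer: DIFFERENT — A ⇓ λ.0, B ⇓ λ.λ.λ.0

Derivation:
Term A:
  start: (λ.0 0) (λ.0)
  step 1: (λ.0) (λ.0)
  step 2: λ.0

Term B:
  start: (λ.λ.1) ((λ.λ.λ.1) (λ.λ.0) (λ.0))
  step 1: λ.(λ.λ.λ.1) (λ.λ.0) (λ.0)
  step 2: λ.(λ.λ.1) (λ.0)
  step 3: λ.λ.λ.0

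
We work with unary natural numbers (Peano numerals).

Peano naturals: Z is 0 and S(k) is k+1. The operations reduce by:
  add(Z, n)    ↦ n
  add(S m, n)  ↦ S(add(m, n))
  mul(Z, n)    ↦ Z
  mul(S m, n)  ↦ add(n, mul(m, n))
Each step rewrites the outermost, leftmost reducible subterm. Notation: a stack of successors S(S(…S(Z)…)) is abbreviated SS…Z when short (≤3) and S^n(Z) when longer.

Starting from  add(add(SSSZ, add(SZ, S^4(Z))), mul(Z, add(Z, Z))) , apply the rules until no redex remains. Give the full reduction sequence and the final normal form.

Answer: normal form = S^8(Z)  (in 16 steps)

Reduction:
  start: add(add(SSSZ, add(SZ, S^4(Z))), mul(Z, add(Z, Z)))
  [1] add(S(add(SSZ, add(SZ, S^4(Z)))), mul(Z, add(Z, Z)))
  [2] S(add(add(SSZ, add(SZ, S^4(Z))), mul(Z, add(Z, Z))))
  [3] S(add(S(add(SZ, add(SZ, S^4(Z)))), mul(Z, add(Z, Z))))
  [4] S(S(add(add(SZ, add(SZ, S^4(Z))), mul(Z, add(Z, Z)))))
  [5] S(S(add(S(add(Z, add(SZ, S^4(Z)))), mul(Z, add(Z, Z)))))
  [6] S(S(S(add(add(Z, add(SZ, S^4(Z))), mul(Z, add(Z, Z))))))
  [7] S(S(S(add(add(SZ, S^4(Z)), mul(Z, add(Z, Z))))))
  [8] S(S(S(add(S(add(Z, S^4(Z))), mul(Z, add(Z, Z))))))
  [9] S(S(S(S(add(add(Z, S^4(Z)), mul(Z, add(Z, Z)))))))
  [10] S(S(S(S(add(S^4(Z), mul(Z, add(Z, Z)))))))
  [11] S(S(S(S(S(add(SSSZ, mul(Z, add(Z, Z))))))))
  [12] S(S(S(S(S(S(add(SSZ, mul(Z, add(Z, Z)))))))))
  [13] S(S(S(S(S(S(S(add(SZ, mul(Z, add(Z, Z))))))))))
  [14] S(S(S(S(S(S(S(S(add(Z, mul(Z, add(Z, Z)))))))))))
  [15] S(S(S(S(S(S(S(S(mul(Z, add(Z, Z))))))))))
  [16] S^8(Z)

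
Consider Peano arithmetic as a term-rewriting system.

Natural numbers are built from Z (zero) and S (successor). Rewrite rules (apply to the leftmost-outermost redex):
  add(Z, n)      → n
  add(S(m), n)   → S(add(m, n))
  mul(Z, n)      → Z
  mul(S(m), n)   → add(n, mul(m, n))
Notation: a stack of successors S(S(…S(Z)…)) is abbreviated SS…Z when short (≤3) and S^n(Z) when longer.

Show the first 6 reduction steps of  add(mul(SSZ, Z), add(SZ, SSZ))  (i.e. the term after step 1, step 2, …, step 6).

Answer: after 6 steps: add(SZ, SSZ)

Working:
  start: add(mul(SSZ, Z), add(SZ, SSZ))
  [1] add(add(Z, mul(SZ, Z)), add(SZ, SSZ))
  [2] add(mul(SZ, Z), add(SZ, SSZ))
  [3] add(add(Z, mul(Z, Z)), add(SZ, SSZ))
  [4] add(mul(Z, Z), add(SZ, SSZ))
  [5] add(Z, add(SZ, SSZ))
  [6] add(SZ, SSZ)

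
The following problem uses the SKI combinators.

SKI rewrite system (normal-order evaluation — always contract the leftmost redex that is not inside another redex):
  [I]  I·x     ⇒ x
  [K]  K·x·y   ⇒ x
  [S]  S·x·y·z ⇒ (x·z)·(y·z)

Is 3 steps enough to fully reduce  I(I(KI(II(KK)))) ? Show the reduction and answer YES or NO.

Answer: YES — reaches normal form I in 3 ≤ 3 steps

Reduction:
  start: I(I(KI(II(KK))))
  step 1: I(KI(II(KK)))
  step 2: KI(II(KK))
  step 3: I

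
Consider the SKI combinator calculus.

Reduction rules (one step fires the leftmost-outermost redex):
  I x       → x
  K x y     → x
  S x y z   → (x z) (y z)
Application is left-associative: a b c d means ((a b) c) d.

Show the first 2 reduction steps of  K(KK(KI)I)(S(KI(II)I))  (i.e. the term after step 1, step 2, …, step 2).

  start: K(KK(KI)I)(S(KI(II)I))
  [1] KK(KI)I
  [2] KI

Answer: after 2 steps: KI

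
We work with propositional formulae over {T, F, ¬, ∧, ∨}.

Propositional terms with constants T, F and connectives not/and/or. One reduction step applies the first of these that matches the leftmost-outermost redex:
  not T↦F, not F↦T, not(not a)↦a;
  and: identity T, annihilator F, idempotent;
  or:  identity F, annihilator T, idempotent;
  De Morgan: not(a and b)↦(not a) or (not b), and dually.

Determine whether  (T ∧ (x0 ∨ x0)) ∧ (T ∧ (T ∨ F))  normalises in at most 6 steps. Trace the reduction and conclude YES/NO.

  start: (T ∧ (x0 ∨ x0)) ∧ (T ∧ (T ∨ F))
  step 1: (x0 ∨ x0) ∧ (T ∧ (T ∨ F))
  step 2: x0 ∧ (T ∧ (T ∨ F))
  step 3: x0 ∧ (T ∨ F)
  step 4: x0 ∧ T
  step 5: x0

Answer: YES — reaches normal form x0 in 5 ≤ 6 steps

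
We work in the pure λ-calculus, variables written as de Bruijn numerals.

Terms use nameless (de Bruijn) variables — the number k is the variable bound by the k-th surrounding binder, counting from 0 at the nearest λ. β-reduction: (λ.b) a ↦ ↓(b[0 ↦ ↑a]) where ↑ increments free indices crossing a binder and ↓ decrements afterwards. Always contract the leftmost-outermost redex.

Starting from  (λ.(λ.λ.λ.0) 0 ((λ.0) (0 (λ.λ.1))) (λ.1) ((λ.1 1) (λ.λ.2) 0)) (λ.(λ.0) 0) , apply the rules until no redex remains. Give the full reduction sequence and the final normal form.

Answer: normal form = λ.0  (in 6 steps)

Reduction:
  start: (λ.(λ.λ.λ.0) 0 ((λ.0) (0 (λ.λ.1))) (λ.1) ((λ.1 1) (λ.λ.2) 0)) (λ.(λ.0) 0)
  [1] (λ.λ.λ.0) (λ.(λ.0) 0) ((λ.0) ((λ.(λ.0) 0) (λ.λ.1))) (λ.λ.(λ.0) 0) ((λ.(λ.(λ.0) 0) (λ.(λ.0) 0)) (λ.λ.λ.(λ.0) 0) (λ.(λ.0) 0))
  [2] (λ.λ.0) ((λ.0) ((λ.(λ.0) 0) (λ.λ.1))) (λ.λ.(λ.0) 0) ((λ.(λ.(λ.0) 0) (λ.(λ.0) 0)) (λ.λ.λ.(λ.0) 0) (λ.(λ.0) 0))
  [3] (λ.0) (λ.λ.(λ.0) 0) ((λ.(λ.(λ.0) 0) (λ.(λ.0) 0)) (λ.λ.λ.(λ.0) 0) (λ.(λ.0) 0))
  [4] (λ.λ.(λ.0) 0) ((λ.(λ.(λ.0) 0) (λ.(λ.0) 0)) (λ.λ.λ.(λ.0) 0) (λ.(λ.0) 0))
  [5] λ.(λ.0) 0
  [6] λ.0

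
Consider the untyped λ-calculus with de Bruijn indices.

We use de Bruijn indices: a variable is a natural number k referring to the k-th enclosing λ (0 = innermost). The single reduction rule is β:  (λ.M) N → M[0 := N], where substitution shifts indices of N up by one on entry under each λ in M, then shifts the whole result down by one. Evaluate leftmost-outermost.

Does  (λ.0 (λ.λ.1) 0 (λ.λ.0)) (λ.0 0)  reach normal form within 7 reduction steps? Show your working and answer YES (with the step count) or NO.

Answer: YES — reaches normal form λ.λ.λ.0 in 5 ≤ 7 steps

Working:
  start: (λ.0 (λ.λ.1) 0 (λ.λ.0)) (λ.0 0)
  [1] (λ.0 0) (λ.λ.1) (λ.0 0) (λ.λ.0)
  [2] (λ.λ.1) (λ.λ.1) (λ.0 0) (λ.λ.0)
  [3] (λ.λ.λ.1) (λ.0 0) (λ.λ.0)
  [4] (λ.λ.1) (λ.λ.0)
  [5] λ.λ.λ.0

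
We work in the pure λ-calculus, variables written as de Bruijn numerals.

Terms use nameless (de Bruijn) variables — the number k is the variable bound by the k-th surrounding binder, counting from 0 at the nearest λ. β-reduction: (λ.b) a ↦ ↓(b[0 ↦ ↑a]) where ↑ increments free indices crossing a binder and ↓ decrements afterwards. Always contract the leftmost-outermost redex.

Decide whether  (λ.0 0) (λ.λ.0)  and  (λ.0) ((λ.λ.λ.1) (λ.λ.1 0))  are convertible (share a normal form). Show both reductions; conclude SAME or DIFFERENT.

Term A:
  start: (λ.0 0) (λ.λ.0)
  [1] (λ.λ.0) (λ.λ.0)
  [2] λ.0

Term B:
  start: (λ.0) ((λ.λ.λ.1) (λ.λ.1 0))
  [1] (λ.λ.λ.1) (λ.λ.1 0)
  [2] λ.λ.1

Answer: DIFFERENT — A ⇓ λ.0, B ⇓ λ.λ.1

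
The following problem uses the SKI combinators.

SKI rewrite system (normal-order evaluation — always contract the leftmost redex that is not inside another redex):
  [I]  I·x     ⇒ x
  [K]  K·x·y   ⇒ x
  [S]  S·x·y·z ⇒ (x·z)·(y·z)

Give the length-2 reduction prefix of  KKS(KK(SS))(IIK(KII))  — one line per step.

  start: KKS(KK(SS))(IIK(KII))
  →1  K(KK(SS))(IIK(KII))
  →2  KK(SS)

Answer: after 2 steps: KK(SS)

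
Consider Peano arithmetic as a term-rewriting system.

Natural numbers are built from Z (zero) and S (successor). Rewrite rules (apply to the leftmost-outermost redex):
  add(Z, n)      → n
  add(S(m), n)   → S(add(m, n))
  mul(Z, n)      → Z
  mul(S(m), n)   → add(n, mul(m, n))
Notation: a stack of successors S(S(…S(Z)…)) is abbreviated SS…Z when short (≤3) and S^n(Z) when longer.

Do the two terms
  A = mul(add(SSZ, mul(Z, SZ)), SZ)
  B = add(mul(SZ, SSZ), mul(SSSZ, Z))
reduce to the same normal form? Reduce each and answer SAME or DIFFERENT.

Answer: SAME — A ⇓ SSZ, B ⇓ SSZ

Derivation:
Term A:
  start: mul(add(SSZ, mul(Z, SZ)), SZ)
  step 1: mul(S(add(SZ, mul(Z, SZ))), SZ)
  step 2: add(SZ, mul(add(SZ, mul(Z, SZ)), SZ))
  step 3: S(add(Z, mul(add(SZ, mul(Z, SZ)), SZ)))
  step 4: S(mul(add(SZ, mul(Z, SZ)), SZ))
  step 5: S(mul(S(add(Z, mul(Z, SZ))), SZ))
  step 6: S(add(SZ, mul(add(Z, mul(Z, SZ)), SZ)))
  step 7: S(S(add(Z, mul(add(Z, mul(Z, SZ)), SZ))))
  step 8: S(S(mul(add(Z, mul(Z, SZ)), SZ)))
  step 9: S(S(mul(mul(Z, SZ), SZ)))
  step 10: S(S(mul(Z, SZ)))
  step 11: SSZ

Term B:
  start: add(mul(SZ, SSZ), mul(SSSZ, Z))
  step 1: add(add(SSZ, mul(Z, SSZ)), mul(SSSZ, Z))
  step 2: add(S(add(SZ, mul(Z, SSZ))), mul(SSSZ, Z))
  step 3: S(add(add(SZ, mul(Z, SSZ)), mul(SSSZ, Z)))
  step 4: S(add(S(add(Z, mul(Z, SSZ))), mul(SSSZ, Z)))
  step 5: S(S(add(add(Z, mul(Z, SSZ)), mul(SSSZ, Z))))
  step 6: S(S(add(mul(Z, SSZ), mul(SSSZ, Z))))
  step 7: S(S(add(Z, mul(SSSZ, Z))))
  step 8: S(S(mul(SSSZ, Z)))
  step 9: S(S(add(Z, mul(SSZ, Z))))
  step 10: S(S(mul(SSZ, Z)))
  step 11: S(S(add(Z, mul(SZ, Z))))
  step 12: S(S(mul(SZ, Z)))
  step 13: S(S(add(Z, mul(Z, Z))))
  step 14: S(S(mul(Z, Z)))
  step 15: SSZ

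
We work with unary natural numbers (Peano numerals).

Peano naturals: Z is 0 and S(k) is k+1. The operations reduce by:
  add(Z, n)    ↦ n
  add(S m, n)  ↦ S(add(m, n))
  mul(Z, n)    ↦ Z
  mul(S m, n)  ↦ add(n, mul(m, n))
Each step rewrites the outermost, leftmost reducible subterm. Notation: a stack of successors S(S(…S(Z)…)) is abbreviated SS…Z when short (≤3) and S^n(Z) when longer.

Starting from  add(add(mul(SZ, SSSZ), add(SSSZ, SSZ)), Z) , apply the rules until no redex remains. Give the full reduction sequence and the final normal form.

Answer: normal form = S^8(Z)  (in 23 steps)

Reduction:
  start: add(add(mul(SZ, SSSZ), add(SSSZ, SSZ)), Z)
  [1] add(add(add(SSSZ, mul(Z, SSSZ)), add(SSSZ, SSZ)), Z)
  [2] add(add(S(add(SSZ, mul(Z, SSSZ))), add(SSSZ, SSZ)), Z)
  [3] add(S(add(add(SSZ, mul(Z, SSSZ)), add(SSSZ, SSZ))), Z)
  [4] S(add(add(add(SSZ, mul(Z, SSSZ)), add(SSSZ, SSZ)), Z))
  [5] S(add(add(S(add(SZ, mul(Z, SSSZ))), add(SSSZ, SSZ)), Z))
  [6] S(add(S(add(add(SZ, mul(Z, SSSZ)), add(SSSZ, SSZ))), Z))
  [7] S(S(add(add(add(SZ, mul(Z, SSSZ)), add(SSSZ, SSZ)), Z)))
  [8] S(S(add(add(S(add(Z, mul(Z, SSSZ))), add(SSSZ, SSZ)), Z)))
  [9] S(S(add(S(add(add(Z, mul(Z, SSSZ)), add(SSSZ, SSZ))), Z)))
  [10] S(S(S(add(add(add(Z, mul(Z, SSSZ)), add(SSSZ, SSZ)), Z))))
  [11] S(S(S(add(add(mul(Z, SSSZ), add(SSSZ, SSZ)), Z))))
  [12] S(S(S(add(add(Z, add(SSSZ, SSZ)), Z))))
  [13] S(S(S(add(add(SSSZ, SSZ), Z))))
  [14] S(S(S(add(S(add(SSZ, SSZ)), Z))))
  [15] S(S(S(S(add(add(SSZ, SSZ), Z)))))
  [16] S(S(S(S(add(S(add(SZ, SSZ)), Z)))))
  [17] S(S(S(S(S(add(add(SZ, SSZ), Z))))))
  [18] S(S(S(S(S(add(S(add(Z, SSZ)), Z))))))
  [19] S(S(S(S(S(S(add(add(Z, SSZ), Z)))))))
  [20] S(S(S(S(S(S(add(SSZ, Z)))))))
  [21] S(S(S(S(S(S(S(add(SZ, Z))))))))
  [22] S(S(S(S(S(S(S(S(add(Z, Z)))))))))
  [23] S^8(Z)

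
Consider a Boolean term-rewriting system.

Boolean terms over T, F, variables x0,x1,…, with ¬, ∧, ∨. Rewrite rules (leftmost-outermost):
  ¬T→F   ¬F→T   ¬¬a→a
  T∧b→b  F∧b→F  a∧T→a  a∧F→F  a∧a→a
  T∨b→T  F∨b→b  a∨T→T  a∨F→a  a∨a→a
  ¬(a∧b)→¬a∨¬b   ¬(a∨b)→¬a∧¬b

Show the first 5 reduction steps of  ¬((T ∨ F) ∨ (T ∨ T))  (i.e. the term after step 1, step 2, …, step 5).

Answer: after 5 steps: F

Derivation:
  start: ¬((T ∨ F) ∨ (T ∨ T))
  →1  ¬(T ∨ F) ∧ ¬(T ∨ T)
  →2  (¬T ∧ ¬F) ∧ ¬(T ∨ T)
  →3  (F ∧ ¬F) ∧ ¬(T ∨ T)
  →4  F ∧ ¬(T ∨ T)
  →5  F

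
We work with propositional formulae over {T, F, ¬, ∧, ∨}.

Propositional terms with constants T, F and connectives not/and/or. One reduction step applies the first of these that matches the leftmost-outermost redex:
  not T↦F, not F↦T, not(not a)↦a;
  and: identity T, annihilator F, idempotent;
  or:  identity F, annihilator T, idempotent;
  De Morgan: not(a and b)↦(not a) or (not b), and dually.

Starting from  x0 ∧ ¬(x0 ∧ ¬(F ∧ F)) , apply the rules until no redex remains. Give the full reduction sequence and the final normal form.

  start: x0 ∧ ¬(x0 ∧ ¬(F ∧ F))
  [1] x0 ∧ (¬x0 ∨ ¬¬(F ∧ F))
  [2] x0 ∧ (¬x0 ∨ (F ∧ F))
  [3] x0 ∧ (¬x0 ∨ F)
  [4] x0 ∧ ¬x0

Answer: normal form = x0 ∧ ¬x0  (in 4 steps)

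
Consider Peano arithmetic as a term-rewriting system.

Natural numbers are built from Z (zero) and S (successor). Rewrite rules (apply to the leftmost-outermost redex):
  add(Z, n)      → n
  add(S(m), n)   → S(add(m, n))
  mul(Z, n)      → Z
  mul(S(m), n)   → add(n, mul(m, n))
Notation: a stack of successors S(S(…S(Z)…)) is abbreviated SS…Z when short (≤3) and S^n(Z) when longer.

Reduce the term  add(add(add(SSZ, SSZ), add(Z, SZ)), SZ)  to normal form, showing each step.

  start: add(add(add(SSZ, SSZ), add(Z, SZ)), SZ)
  →1  add(add(S(add(SZ, SSZ)), add(Z, SZ)), SZ)
  →2  add(S(add(add(SZ, SSZ), add(Z, SZ))), SZ)
  →3  S(add(add(add(SZ, SSZ), add(Z, SZ)), SZ))
  →4  S(add(add(S(add(Z, SSZ)), add(Z, SZ)), SZ))
  →5  S(add(S(add(add(Z, SSZ), add(Z, SZ))), SZ))
  →6  S(S(add(add(add(Z, SSZ), add(Z, SZ)), SZ)))
  →7  S(S(add(add(SSZ, add(Z, SZ)), SZ)))
  →8  S(S(add(S(add(SZ, add(Z, SZ))), SZ)))
  →9  S(S(S(add(add(SZ, add(Z, SZ)), SZ))))
  →10  S(S(S(add(S(add(Z, add(Z, SZ))), SZ))))
  →11  S(S(S(S(add(add(Z, add(Z, SZ)), SZ)))))
  →12  S(S(S(S(add(add(Z, SZ), SZ)))))
  →13  S(S(S(S(add(SZ, SZ)))))
  →14  S(S(S(S(S(add(Z, SZ))))))
  →15  S^6(Z)

Answer: normal form = S^6(Z)  (in 15 steps)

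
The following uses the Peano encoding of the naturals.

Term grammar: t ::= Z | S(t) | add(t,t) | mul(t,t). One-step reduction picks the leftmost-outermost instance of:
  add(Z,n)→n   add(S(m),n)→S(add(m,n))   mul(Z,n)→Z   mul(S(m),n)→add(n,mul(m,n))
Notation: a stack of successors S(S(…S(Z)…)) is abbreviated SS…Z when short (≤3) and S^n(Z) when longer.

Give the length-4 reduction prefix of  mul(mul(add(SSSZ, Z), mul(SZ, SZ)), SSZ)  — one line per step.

  start: mul(mul(add(SSSZ, Z), mul(SZ, SZ)), SSZ)
  →1  mul(mul(S(add(SSZ, Z)), mul(SZ, SZ)), SSZ)
  →2  mul(add(mul(SZ, SZ), mul(add(SSZ, Z), mul(SZ, SZ))), SSZ)
  →3  mul(add(add(SZ, mul(Z, SZ)), mul(add(SSZ, Z), mul(SZ, SZ))), SSZ)
  →4  mul(add(S(add(Z, mul(Z, SZ))), mul(add(SSZ, Z), mul(SZ, SZ))), SSZ)

Answer: after 4 steps: mul(add(S(add(Z, mul(Z, SZ))), mul(add(SSZ, Z), mul(SZ, SZ))), SSZ)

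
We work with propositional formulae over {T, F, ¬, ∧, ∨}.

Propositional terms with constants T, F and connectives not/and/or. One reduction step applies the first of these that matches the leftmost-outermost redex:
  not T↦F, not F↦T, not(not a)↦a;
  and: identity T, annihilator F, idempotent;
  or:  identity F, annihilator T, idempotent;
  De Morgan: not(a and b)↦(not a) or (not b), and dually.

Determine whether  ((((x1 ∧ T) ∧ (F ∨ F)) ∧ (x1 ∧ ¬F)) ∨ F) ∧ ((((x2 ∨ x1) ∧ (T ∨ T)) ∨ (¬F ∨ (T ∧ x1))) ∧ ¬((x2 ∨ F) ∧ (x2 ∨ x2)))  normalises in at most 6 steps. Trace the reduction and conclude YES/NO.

Answer: YES — reaches normal form F in 6 ≤ 6 steps

Working:
  start: ((((x1 ∧ T) ∧ (F ∨ F)) ∧ (x1 ∧ ¬F)) ∨ F) ∧ ((((x2 ∨ x1) ∧ (T ∨ T)) ∨ (¬F ∨ (T ∧ x1))) ∧ ¬((x2 ∨ F) ∧ (x2 ∨ x2)))
  [1] (((x1 ∧ T) ∧ (F ∨ F)) ∧ (x1 ∧ ¬F)) ∧ ((((x2 ∨ x1) ∧ (T ∨ T)) ∨ (¬F ∨ (T ∧ x1))) ∧ ¬((x2 ∨ F) ∧ (x2 ∨ x2)))
  [2] ((x1 ∧ (F ∨ F)) ∧ (x1 ∧ ¬F)) ∧ ((((x2 ∨ x1) ∧ (T ∨ T)) ∨ (¬F ∨ (T ∧ x1))) ∧ ¬((x2 ∨ F) ∧ (x2 ∨ x2)))
  [3] ((x1 ∧ F) ∧ (x1 ∧ ¬F)) ∧ ((((x2 ∨ x1) ∧ (T ∨ T)) ∨ (¬F ∨ (T ∧ x1))) ∧ ¬((x2 ∨ F) ∧ (x2 ∨ x2)))
  [4] (F ∧ (x1 ∧ ¬F)) ∧ ((((x2 ∨ x1) ∧ (T ∨ T)) ∨ (¬F ∨ (T ∧ x1))) ∧ ¬((x2 ∨ F) ∧ (x2 ∨ x2)))
  [5] F ∧ ((((x2 ∨ x1) ∧ (T ∨ T)) ∨ (¬F ∨ (T ∧ x1))) ∧ ¬((x2 ∨ F) ∧ (x2 ∨ x2)))
  [6] F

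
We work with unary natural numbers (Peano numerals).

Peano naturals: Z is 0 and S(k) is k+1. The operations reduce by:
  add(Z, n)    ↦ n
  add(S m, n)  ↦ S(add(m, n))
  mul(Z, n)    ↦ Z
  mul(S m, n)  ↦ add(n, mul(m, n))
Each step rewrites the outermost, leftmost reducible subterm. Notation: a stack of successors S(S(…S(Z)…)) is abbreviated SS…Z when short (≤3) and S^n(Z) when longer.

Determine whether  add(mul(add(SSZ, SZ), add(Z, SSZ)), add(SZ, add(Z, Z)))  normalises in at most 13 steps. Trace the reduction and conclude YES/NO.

  start: add(mul(add(SSZ, SZ), add(Z, SSZ)), add(SZ, add(Z, Z)))
  step 1: add(mul(S(add(SZ, SZ)), add(Z, SSZ)), add(SZ, add(Z, Z)))
  step 2: add(add(add(Z, SSZ), mul(add(SZ, SZ), add(Z, SSZ))), add(SZ, add(Z, Z)))
  step 3: add(add(SSZ, mul(add(SZ, SZ), add(Z, SSZ))), add(SZ, add(Z, Z)))
  step 4: add(S(add(SZ, mul(add(SZ, SZ), add(Z, SSZ)))), add(SZ, add(Z, Z)))
  step 5: S(add(add(SZ, mul(add(SZ, SZ), add(Z, SSZ))), add(SZ, add(Z, Z))))
  step 6: S(add(S(add(Z, mul(add(SZ, SZ), add(Z, SSZ)))), add(SZ, add(Z, Z))))
  step 7: S(S(add(add(Z, mul(add(SZ, SZ), add(Z, SSZ))), add(SZ, add(Z, Z)))))
  step 8: S(S(add(mul(add(SZ, SZ), add(Z, SSZ)), add(SZ, add(Z, Z)))))
  step 9: S(S(add(mul(S(add(Z, SZ)), add(Z, SSZ)), add(SZ, add(Z, Z)))))
  step 10: S(S(add(add(add(Z, SSZ), mul(add(Z, SZ), add(Z, SSZ))), add(SZ, add(Z, Z)))))
  step 11: S(S(add(add(SSZ, mul(add(Z, SZ), add(Z, SSZ))), add(SZ, add(Z, Z)))))
  step 12: S(S(add(S(add(SZ, mul(add(Z, SZ), add(Z, SSZ)))), add(SZ, add(Z, Z)))))
  step 13: S(S(S(add(add(SZ, mul(add(Z, SZ), add(Z, SSZ))), add(SZ, add(Z, Z))))))

Answer: NO — after 13 steps the term is S(S(S(add(add(SZ, mul(add(Z, SZ), add(Z, SSZ))), add(SZ, add(Z, Z)))))), not yet normal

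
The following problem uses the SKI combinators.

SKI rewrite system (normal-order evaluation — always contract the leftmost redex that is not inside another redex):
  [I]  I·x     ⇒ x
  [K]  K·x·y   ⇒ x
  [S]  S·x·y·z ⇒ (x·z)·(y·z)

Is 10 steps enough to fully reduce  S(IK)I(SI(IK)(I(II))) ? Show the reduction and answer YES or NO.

  start: S(IK)I(SI(IK)(I(II)))
  step 1: IK(SI(IK)(I(II)))(I(SI(IK)(I(II))))
  step 2: K(SI(IK)(I(II)))(I(SI(IK)(I(II))))
  step 3: SI(IK)(I(II))
  step 4: I(I(II))(IK(I(II)))
  step 5: I(II)(IK(I(II)))
  step 6: II(IK(I(II)))
  step 7: I(IK(I(II)))
  step 8: IK(I(II))
  step 9: K(I(II))
  step 10: K(II)

Answer: NO — after 10 steps the term is K(II), not yet normal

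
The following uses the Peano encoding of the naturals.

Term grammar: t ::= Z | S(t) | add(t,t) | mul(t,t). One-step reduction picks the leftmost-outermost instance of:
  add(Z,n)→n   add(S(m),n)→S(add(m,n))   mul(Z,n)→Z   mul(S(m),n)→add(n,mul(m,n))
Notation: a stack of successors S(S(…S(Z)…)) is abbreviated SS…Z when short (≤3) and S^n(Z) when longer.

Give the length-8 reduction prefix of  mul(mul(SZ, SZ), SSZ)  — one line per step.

Answer: after 8 steps: S(S(mul(Z, SSZ)))

Working:
  start: mul(mul(SZ, SZ), SSZ)
  step 1: mul(add(SZ, mul(Z, SZ)), SSZ)
  step 2: mul(S(add(Z, mul(Z, SZ))), SSZ)
  step 3: add(SSZ, mul(add(Z, mul(Z, SZ)), SSZ))
  step 4: S(add(SZ, mul(add(Z, mul(Z, SZ)), SSZ)))
  step 5: S(S(add(Z, mul(add(Z, mul(Z, SZ)), SSZ))))
  step 6: S(S(mul(add(Z, mul(Z, SZ)), SSZ)))
  step 7: S(S(mul(mul(Z, SZ), SSZ)))
  step 8: S(S(mul(Z, SSZ)))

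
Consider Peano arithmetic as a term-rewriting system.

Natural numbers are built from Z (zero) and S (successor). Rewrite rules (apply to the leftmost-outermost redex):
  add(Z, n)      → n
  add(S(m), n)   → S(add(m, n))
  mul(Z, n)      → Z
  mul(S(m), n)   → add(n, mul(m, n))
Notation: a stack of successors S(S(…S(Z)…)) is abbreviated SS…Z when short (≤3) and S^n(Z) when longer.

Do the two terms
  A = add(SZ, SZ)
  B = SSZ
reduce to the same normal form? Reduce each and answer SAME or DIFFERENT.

Answer: SAME — A ⇓ SSZ, B ⇓ SSZ

Working:
Term A:
  start: add(SZ, SZ)
  →1  S(add(Z, SZ))
  →2  SSZ

Term B:
  start: SSZ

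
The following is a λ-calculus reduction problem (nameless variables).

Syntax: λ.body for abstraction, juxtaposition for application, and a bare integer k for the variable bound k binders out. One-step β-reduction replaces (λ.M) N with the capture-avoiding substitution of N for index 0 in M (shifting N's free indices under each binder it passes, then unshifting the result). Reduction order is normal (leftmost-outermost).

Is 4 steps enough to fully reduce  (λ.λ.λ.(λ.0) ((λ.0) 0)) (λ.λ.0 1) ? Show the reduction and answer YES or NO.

  start: (λ.λ.λ.(λ.0) ((λ.0) 0)) (λ.λ.0 1)
  →1  λ.λ.(λ.0) ((λ.0) 0)
  →2  λ.λ.(λ.0) 0
  →3  λ.λ.0

Answer: YES — reaches normal form λ.λ.0 in 3 ≤ 4 steps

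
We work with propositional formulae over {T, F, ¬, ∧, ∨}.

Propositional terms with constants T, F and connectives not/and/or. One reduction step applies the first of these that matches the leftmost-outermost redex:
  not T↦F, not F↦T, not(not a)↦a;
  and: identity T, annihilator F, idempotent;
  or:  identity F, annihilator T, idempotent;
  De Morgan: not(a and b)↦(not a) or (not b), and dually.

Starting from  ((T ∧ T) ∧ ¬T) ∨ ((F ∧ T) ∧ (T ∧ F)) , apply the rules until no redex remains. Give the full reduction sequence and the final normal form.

  start: ((T ∧ T) ∧ ¬T) ∨ ((F ∧ T) ∧ (T ∧ F))
  [1] (T ∧ ¬T) ∨ ((F ∧ T) ∧ (T ∧ F))
  [2] ¬T ∨ ((F ∧ T) ∧ (T ∧ F))
  [3] F ∨ ((F ∧ T) ∧ (T ∧ F))
  [4] (F ∧ T) ∧ (T ∧ F)
  [5] F ∧ (T ∧ F)
  [6] F

Answer: normal form = F  (in 6 steps)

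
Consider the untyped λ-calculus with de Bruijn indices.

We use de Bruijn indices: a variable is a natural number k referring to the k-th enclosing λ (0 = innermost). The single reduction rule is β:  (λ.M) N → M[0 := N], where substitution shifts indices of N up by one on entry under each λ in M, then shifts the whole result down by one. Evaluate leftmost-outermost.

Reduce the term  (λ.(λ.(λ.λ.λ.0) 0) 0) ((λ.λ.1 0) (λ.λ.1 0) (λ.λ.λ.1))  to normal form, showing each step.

Answer: normal form = λ.λ.0  (in 3 steps)

Working:
  start: (λ.(λ.(λ.λ.λ.0) 0) 0) ((λ.λ.1 0) (λ.λ.1 0) (λ.λ.λ.1))
  →1  (λ.(λ.λ.λ.0) 0) ((λ.λ.1 0) (λ.λ.1 0) (λ.λ.λ.1))
  →2  (λ.λ.λ.0) ((λ.λ.1 0) (λ.λ.1 0) (λ.λ.λ.1))
  →3  λ.λ.0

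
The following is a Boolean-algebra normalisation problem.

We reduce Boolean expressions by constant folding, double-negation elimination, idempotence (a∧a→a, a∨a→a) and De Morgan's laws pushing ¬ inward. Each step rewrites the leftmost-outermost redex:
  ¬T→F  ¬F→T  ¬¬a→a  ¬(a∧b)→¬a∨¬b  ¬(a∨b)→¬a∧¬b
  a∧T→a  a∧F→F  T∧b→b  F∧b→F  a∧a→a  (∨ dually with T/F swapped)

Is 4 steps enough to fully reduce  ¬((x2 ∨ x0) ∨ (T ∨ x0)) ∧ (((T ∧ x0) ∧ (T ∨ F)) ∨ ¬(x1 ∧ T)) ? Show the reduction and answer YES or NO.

  start: ¬((x2 ∨ x0) ∨ (T ∨ x0)) ∧ (((T ∧ x0) ∧ (T ∨ F)) ∨ ¬(x1 ∧ T))
  [1] (¬(x2 ∨ x0) ∧ ¬(T ∨ x0)) ∧ (((T ∧ x0) ∧ (T ∨ F)) ∨ ¬(x1 ∧ T))
  [2] ((¬x2 ∧ ¬x0) ∧ ¬(T ∨ x0)) ∧ (((T ∧ x0) ∧ (T ∨ F)) ∨ ¬(x1 ∧ T))
  [3] ((¬x2 ∧ ¬x0) ∧ (¬T ∧ ¬x0)) ∧ (((T ∧ x0) ∧ (T ∨ F)) ∨ ¬(x1 ∧ T))
  [4] ((¬x2 ∧ ¬x0) ∧ (F ∧ ¬x0)) ∧ (((T ∧ x0) ∧ (T ∨ F)) ∨ ¬(x1 ∧ T))

Answer: NO — after 4 steps the term is ((¬x2 ∧ ¬x0) ∧ (F ∧ ¬x0)) ∧ (((T ∧ x0) ∧ (T ∨ F)) ∨ ¬(x1 ∧ T)), not yet normal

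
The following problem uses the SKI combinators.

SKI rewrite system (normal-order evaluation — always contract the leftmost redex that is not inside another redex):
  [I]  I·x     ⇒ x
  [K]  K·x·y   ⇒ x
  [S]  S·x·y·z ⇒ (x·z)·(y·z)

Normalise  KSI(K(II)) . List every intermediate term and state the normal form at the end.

  start: KSI(K(II))
  [1] S(K(II))
  [2] S(KI)

Answer: normal form = S(KI)  (in 2 steps)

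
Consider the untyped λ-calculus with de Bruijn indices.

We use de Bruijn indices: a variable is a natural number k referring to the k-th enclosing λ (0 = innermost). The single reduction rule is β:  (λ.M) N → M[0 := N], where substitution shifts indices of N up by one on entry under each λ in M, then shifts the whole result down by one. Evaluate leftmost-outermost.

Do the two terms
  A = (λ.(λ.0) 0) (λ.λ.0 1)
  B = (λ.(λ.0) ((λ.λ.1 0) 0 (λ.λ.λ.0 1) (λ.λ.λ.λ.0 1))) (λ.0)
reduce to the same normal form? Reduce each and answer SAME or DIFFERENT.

Answer: SAME — A ⇓ λ.λ.0 1, B ⇓ λ.λ.0 1

Derivation:
Term A:
  start: (λ.(λ.0) 0) (λ.λ.0 1)
  [1] (λ.0) (λ.λ.0 1)
  [2] λ.λ.0 1

Term B:
  start: (λ.(λ.0) ((λ.λ.1 0) 0 (λ.λ.λ.0 1) (λ.λ.λ.λ.0 1))) (λ.0)
  [1] (λ.0) ((λ.λ.1 0) (λ.0) (λ.λ.λ.0 1) (λ.λ.λ.λ.0 1))
  [2] (λ.λ.1 0) (λ.0) (λ.λ.λ.0 1) (λ.λ.λ.λ.0 1)
  [3] (λ.(λ.0) 0) (λ.λ.λ.0 1) (λ.λ.λ.λ.0 1)
  [4] (λ.0) (λ.λ.λ.0 1) (λ.λ.λ.λ.0 1)
  [5] (λ.λ.λ.0 1) (λ.λ.λ.λ.0 1)
  [6] λ.λ.0 1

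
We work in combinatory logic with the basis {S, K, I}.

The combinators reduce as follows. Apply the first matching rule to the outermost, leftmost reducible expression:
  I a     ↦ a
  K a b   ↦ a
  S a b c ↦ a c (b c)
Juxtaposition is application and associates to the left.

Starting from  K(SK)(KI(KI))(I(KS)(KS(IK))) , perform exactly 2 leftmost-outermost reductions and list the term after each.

  start: K(SK)(KI(KI))(I(KS)(KS(IK)))
  step 1: SK(I(KS)(KS(IK)))
  step 2: SK(KS(KS(IK)))

Answer: after 2 steps: SK(KS(KS(IK)))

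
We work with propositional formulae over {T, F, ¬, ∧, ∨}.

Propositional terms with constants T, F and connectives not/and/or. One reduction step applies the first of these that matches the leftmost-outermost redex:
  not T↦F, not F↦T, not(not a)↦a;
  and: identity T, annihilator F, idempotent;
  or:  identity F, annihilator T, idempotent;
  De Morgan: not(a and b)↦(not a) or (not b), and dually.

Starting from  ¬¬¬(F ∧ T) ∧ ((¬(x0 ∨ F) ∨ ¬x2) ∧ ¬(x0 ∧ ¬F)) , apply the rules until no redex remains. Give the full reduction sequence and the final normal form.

Answer: normal form = (¬x0 ∨ ¬x2) ∧ ¬x0  (in 11 steps)

Reduction:
  start: ¬¬¬(F ∧ T) ∧ ((¬(x0 ∨ F) ∨ ¬x2) ∧ ¬(x0 ∧ ¬F))
  [1] ¬(F ∧ T) ∧ ((¬(x0 ∨ F) ∨ ¬x2) ∧ ¬(x0 ∧ ¬F))
  [2] (¬F ∨ ¬T) ∧ ((¬(x0 ∨ F) ∨ ¬x2) ∧ ¬(x0 ∧ ¬F))
  [3] (T ∨ ¬T) ∧ ((¬(x0 ∨ F) ∨ ¬x2) ∧ ¬(x0 ∧ ¬F))
  [4] T ∧ ((¬(x0 ∨ F) ∨ ¬x2) ∧ ¬(x0 ∧ ¬F))
  [5] (¬(x0 ∨ F) ∨ ¬x2) ∧ ¬(x0 ∧ ¬F)
  [6] ((¬x0 ∧ ¬F) ∨ ¬x2) ∧ ¬(x0 ∧ ¬F)
  [7] ((¬x0 ∧ T) ∨ ¬x2) ∧ ¬(x0 ∧ ¬F)
  [8] (¬x0 ∨ ¬x2) ∧ ¬(x0 ∧ ¬F)
  [9] (¬x0 ∨ ¬x2) ∧ (¬x0 ∨ ¬¬F)
  [10] (¬x0 ∨ ¬x2) ∧ (¬x0 ∨ F)
  [11] (¬x0 ∨ ¬x2) ∧ ¬x0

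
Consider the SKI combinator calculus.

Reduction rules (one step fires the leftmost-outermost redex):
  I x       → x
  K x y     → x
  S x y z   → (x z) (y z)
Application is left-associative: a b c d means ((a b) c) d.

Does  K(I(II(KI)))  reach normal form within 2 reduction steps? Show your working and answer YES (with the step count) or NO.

  start: K(I(II(KI)))
  [1] K(II(KI))
  [2] K(I(KI))

Answer: NO — after 2 steps the term is K(I(KI)), not yet normal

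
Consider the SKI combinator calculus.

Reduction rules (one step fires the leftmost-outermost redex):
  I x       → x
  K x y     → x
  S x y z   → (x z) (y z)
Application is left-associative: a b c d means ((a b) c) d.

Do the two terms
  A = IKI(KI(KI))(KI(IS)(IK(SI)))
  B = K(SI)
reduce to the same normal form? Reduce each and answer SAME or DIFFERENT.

Answer: SAME — A ⇓ K(SI), B ⇓ K(SI)

Derivation:
Term A:
  start: IKI(KI(KI))(KI(IS)(IK(SI)))
  →1  KI(KI(KI))(KI(IS)(IK(SI)))
  →2  I(KI(IS)(IK(SI)))
  →3  KI(IS)(IK(SI))
  →4  I(IK(SI))
  →5  IK(SI)
  →6  K(SI)

Term B:
  start: K(SI)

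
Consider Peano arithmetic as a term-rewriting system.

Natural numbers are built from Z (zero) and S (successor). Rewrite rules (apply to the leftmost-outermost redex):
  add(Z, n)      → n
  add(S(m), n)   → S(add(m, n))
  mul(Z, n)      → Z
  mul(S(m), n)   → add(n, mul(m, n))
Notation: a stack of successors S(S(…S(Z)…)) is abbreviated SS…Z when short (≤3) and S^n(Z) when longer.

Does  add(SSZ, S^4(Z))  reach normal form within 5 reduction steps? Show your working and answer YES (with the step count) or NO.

Answer: YES — reaches normal form S^6(Z) in 3 ≤ 5 steps

Derivation:
  start: add(SSZ, S^4(Z))
  [1] S(add(SZ, S^4(Z)))
  [2] S(S(add(Z, S^4(Z))))
  [3] S^6(Z)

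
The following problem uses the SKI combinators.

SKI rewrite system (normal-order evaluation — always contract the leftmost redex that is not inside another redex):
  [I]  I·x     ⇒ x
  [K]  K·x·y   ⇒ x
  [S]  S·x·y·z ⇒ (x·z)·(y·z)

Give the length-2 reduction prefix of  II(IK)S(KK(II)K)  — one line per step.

Answer: after 2 steps: IKS(KK(II)K)

Derivation:
  start: II(IK)S(KK(II)K)
  step 1: I(IK)S(KK(II)K)
  step 2: IKS(KK(II)K)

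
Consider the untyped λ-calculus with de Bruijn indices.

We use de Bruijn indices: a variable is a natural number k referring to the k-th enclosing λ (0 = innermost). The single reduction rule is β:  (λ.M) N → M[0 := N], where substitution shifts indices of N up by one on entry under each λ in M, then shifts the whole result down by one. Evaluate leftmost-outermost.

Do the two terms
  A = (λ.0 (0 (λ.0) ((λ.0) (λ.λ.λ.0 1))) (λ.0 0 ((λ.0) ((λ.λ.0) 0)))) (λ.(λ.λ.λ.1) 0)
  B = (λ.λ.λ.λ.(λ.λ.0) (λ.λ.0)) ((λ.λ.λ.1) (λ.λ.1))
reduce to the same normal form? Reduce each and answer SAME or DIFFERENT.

Answer: DIFFERENT — A ⇓ λ.λ.0 0 (λ.0), B ⇓ λ.λ.λ.λ.0

Derivation:
Term A:
  start: (λ.0 (0 (λ.0) ((λ.0) (λ.λ.λ.0 1))) (λ.0 0 ((λ.0) ((λ.λ.0) 0)))) (λ.(λ.λ.λ.1) 0)
  [1] (λ.(λ.λ.λ.1) 0) ((λ.(λ.λ.λ.1) 0) (λ.0) ((λ.0) (λ.λ.λ.0 1))) (λ.0 0 ((λ.0) ((λ.λ.0) 0)))
  [2] (λ.λ.λ.1) ((λ.(λ.λ.λ.1) 0) (λ.0) ((λ.0) (λ.λ.λ.0 1))) (λ.0 0 ((λ.0) ((λ.λ.0) 0)))
  [3] (λ.λ.1) (λ.0 0 ((λ.0) ((λ.λ.0) 0)))
  [4] λ.λ.0 0 ((λ.0) ((λ.λ.0) 0))
  [5] λ.λ.0 0 ((λ.λ.0) 0)
  [6] λ.λ.0 0 (λ.0)

Term B:
  start: (λ.λ.λ.λ.(λ.λ.0) (λ.λ.0)) ((λ.λ.λ.1) (λ.λ.1))
  [1] λ.λ.λ.(λ.λ.0) (λ.λ.0)
  [2] λ.λ.λ.λ.0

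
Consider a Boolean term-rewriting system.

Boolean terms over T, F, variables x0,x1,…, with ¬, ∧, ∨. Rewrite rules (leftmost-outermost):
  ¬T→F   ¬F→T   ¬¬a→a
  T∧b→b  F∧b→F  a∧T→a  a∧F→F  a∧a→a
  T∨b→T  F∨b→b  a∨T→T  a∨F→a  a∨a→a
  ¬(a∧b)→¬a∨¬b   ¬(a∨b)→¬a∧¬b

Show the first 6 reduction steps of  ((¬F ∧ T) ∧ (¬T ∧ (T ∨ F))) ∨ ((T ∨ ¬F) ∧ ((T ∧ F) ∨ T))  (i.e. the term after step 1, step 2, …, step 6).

  start: ((¬F ∧ T) ∧ (¬T ∧ (T ∨ F))) ∨ ((T ∨ ¬F) ∧ ((T ∧ F) ∨ T))
  →1  (¬F ∧ (¬T ∧ (T ∨ F))) ∨ ((T ∨ ¬F) ∧ ((T ∧ F) ∨ T))
  →2  (T ∧ (¬T ∧ (T ∨ F))) ∨ ((T ∨ ¬F) ∧ ((T ∧ F) ∨ T))
  →3  (¬T ∧ (T ∨ F)) ∨ ((T ∨ ¬F) ∧ ((T ∧ F) ∨ T))
  →4  (F ∧ (T ∨ F)) ∨ ((T ∨ ¬F) ∧ ((T ∧ F) ∨ T))
  →5  F ∨ ((T ∨ ¬F) ∧ ((T ∧ F) ∨ T))
  →6  (T ∨ ¬F) ∧ ((T ∧ F) ∨ T)

Answer: after 6 steps: (T ∨ ¬F) ∧ ((T ∧ F) ∨ T)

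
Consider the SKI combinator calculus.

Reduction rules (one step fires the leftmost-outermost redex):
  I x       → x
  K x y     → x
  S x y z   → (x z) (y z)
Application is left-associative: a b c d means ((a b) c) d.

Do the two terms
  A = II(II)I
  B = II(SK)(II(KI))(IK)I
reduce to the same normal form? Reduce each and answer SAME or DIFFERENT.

Term A:
  start: II(II)I
  →1  I(II)I
  →2  III
  →3  II
  →4  I

Term B:
  start: II(SK)(II(KI))(IK)I
  →1  I(SK)(II(KI))(IK)I
  →2  SK(II(KI))(IK)I
  →3  K(IK)(II(KI)(IK))I
  →4  IKI
  →5  KI

Answer: DIFFERENT — A ⇓ I, B ⇓ KI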